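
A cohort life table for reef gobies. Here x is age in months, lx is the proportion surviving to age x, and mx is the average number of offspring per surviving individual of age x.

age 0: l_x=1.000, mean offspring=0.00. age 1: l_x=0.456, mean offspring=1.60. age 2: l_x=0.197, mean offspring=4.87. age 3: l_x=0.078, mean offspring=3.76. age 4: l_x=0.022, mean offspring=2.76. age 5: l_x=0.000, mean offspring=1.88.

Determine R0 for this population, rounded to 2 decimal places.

2.04

lx·mx by age: 0, 0.7296, 0.95939, 0.29328, 0.06072, 0
R0 = Σ lx·mx = 2.04299 → 2.04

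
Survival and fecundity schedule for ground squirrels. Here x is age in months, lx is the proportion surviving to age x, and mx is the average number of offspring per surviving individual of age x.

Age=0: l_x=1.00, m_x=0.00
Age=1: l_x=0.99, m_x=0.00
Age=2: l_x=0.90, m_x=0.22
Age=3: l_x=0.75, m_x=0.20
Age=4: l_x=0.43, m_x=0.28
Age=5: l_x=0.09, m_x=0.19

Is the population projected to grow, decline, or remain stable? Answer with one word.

R0 = Σ lx·mx = 0 + 0 + 0.198 + 0.15 + 0.1204 + 0.0171 = 0.4855
R0 < 1, so the population is declining.

declining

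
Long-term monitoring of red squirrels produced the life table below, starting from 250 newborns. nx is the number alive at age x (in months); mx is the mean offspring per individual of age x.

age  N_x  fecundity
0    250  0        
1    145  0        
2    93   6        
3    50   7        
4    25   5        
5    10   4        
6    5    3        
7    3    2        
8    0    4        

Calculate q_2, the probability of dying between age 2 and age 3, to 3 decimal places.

0.462

lx = nx/n0 = nx/250: 1, 0.58, 0.372, 0.2, 0.1, 0.04, 0.02, 0.012, 0
q_2 = (l_2 − l_3) / l_2 = (0.372 − 0.2) / 0.372
     = 0.172 / 0.372 = 0.462366… → 0.462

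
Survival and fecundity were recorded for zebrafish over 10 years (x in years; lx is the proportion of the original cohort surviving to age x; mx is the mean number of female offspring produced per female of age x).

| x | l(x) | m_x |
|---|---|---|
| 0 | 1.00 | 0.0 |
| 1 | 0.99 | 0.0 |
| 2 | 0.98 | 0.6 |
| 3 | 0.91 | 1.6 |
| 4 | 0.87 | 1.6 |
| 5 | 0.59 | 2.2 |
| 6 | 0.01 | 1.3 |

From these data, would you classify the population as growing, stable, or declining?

growing

R0 = Σ lx·mx = 0 + 0 + 0.588 + 1.456 + 1.392 + 1.298 + 0.013 = 4.747
R0 > 1, so the population is growing.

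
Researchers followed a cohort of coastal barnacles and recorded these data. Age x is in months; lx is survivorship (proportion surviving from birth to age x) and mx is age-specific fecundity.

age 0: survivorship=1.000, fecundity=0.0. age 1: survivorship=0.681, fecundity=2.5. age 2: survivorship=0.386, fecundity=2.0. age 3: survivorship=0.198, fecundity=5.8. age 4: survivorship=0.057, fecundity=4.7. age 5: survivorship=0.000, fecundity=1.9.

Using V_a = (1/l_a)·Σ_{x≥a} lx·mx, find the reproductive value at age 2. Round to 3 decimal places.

lx·mx for x ≥ 2: 0.772, 1.1484, 0.2679, 0 → sum = 2.1883
V_2 = 2.1883 / l_2 = 2.1883 / 0.386 = 5.669171… → 5.669

5.669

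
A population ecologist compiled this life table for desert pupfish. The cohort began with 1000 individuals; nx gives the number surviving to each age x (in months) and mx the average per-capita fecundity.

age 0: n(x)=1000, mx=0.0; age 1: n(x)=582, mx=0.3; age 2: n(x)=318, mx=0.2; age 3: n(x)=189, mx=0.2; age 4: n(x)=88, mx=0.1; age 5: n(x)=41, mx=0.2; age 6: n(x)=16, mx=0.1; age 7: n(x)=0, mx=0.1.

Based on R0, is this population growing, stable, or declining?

declining

lx = nx/n0 = nx/1000: 1, 0.582, 0.318, 0.189, 0.088, 0.041, 0.016, 0
R0 = Σ lx·mx = 0 + 0.1746 + 0.0636 + 0.0378 + 0.0088 + 0.0082 + 0.0016 + 0 = 0.2946
R0 < 1, so the population is declining.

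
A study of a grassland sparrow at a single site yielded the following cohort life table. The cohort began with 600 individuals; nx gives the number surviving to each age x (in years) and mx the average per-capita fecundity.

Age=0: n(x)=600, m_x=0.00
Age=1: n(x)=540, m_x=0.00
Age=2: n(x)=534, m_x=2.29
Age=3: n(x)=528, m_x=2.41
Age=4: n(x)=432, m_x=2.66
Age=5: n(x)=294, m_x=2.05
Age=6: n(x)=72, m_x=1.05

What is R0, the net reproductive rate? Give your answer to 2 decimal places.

7.20

lx = nx/n0 = nx/600: 1, 0.9, 0.89, 0.88, 0.72, 0.49, 0.12
lx·mx by age: 0, 0, 2.0381, 2.1208, 1.9152, 1.0045, 0.126
R0 = Σ lx·mx = 7.2046 → 7.20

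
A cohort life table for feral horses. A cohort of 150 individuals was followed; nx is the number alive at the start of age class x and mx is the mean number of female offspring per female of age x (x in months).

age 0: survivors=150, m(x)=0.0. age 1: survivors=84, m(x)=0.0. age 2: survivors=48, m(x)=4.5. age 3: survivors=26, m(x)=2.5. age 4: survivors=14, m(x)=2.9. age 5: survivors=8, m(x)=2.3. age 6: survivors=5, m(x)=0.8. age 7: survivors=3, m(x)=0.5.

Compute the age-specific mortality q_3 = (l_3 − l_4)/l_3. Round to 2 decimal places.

lx = nx/n0 = nx/150: 1, 0.56, 0.32, 0.17333…, 0.09333…, 0.05333…, 0.03333…, 0.02
q_3 = (l_3 − l_4) / l_3 = (0.173333… − 0.093333…) / 0.173333…
     = 0.08… / 0.173333… = 0.461538… → 0.46

0.46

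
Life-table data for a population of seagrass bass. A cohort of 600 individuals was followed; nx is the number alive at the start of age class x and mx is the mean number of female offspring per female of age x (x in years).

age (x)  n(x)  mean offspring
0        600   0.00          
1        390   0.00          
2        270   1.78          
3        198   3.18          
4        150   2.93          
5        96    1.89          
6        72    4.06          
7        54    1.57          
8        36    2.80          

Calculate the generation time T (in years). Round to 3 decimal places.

3.924

lx = nx/n0 = nx/600: 1, 0.65, 0.45, 0.33, 0.25, 0.16, 0.12, 0.09, 0.06
lx·mx: 0, 0, 0.801, 1.0494, 0.7325, 0.3024, 0.4872, 0.1413, 0.168 → R0 = 3.6818
x·lx·mx: 0, 0, 1.602, 3.1482, 2.93, 1.512, 2.9232, 0.9891, 1.344 → Σ = 14.4485
T = 14.4485 / 3.6818 = 3.924303… → 3.924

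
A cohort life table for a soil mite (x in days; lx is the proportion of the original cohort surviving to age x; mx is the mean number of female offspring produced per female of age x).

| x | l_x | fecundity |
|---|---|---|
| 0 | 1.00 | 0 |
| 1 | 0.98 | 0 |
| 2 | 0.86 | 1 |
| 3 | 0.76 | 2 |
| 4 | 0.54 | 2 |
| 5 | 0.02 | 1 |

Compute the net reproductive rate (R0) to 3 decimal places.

3.480

lx·mx by age: 0, 0, 0.86, 1.52, 1.08, 0.02
R0 = Σ lx·mx = 3.48 → 3.480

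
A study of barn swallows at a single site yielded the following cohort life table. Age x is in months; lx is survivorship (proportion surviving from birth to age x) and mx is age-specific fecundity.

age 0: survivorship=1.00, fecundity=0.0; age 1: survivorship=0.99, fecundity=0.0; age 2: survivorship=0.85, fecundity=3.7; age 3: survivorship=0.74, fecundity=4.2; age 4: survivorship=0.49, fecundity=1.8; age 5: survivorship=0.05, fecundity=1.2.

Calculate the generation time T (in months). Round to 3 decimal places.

lx·mx: 0, 0, 3.145, 3.108, 0.882, 0.06 → R0 = 7.195
x·lx·mx: 0, 0, 6.29, 9.324, 3.528, 0.3 → Σ = 19.442
T = 19.442 / 7.195 = 2.702154… → 2.702

2.702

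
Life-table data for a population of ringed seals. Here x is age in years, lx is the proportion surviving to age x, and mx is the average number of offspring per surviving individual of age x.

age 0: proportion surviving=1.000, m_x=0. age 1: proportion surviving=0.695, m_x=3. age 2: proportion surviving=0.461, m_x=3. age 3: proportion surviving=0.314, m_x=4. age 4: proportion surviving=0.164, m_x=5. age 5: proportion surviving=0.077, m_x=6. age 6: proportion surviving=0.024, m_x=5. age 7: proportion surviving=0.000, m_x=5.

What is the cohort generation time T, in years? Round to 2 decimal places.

2.44

lx·mx: 0, 2.085, 1.383, 1.256, 0.82, 0.462, 0.12, 0 → R0 = 6.126
x·lx·mx: 0, 2.085, 2.766, 3.768, 3.28, 2.31, 0.72, 0 → Σ = 14.929
T = 14.929 / 6.126 = 2.43699… → 2.44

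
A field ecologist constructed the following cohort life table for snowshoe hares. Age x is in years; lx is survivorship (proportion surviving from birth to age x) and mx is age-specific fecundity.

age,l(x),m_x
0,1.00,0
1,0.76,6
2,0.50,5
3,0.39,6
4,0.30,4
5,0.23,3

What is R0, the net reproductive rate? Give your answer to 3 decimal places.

11.290

lx·mx by age: 0, 4.56, 2.5, 2.34, 1.2, 0.69
R0 = Σ lx·mx = 11.29 → 11.290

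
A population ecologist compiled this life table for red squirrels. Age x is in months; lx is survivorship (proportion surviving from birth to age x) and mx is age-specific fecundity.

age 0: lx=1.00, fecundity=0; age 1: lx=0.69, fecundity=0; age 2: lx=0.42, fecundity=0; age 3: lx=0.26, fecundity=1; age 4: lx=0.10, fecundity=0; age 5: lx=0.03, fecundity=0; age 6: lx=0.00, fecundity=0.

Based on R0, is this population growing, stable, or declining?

R0 = Σ lx·mx = 0 + 0 + 0 + 0.26 + 0 + 0 + 0 = 0.26
R0 < 1, so the population is declining.

declining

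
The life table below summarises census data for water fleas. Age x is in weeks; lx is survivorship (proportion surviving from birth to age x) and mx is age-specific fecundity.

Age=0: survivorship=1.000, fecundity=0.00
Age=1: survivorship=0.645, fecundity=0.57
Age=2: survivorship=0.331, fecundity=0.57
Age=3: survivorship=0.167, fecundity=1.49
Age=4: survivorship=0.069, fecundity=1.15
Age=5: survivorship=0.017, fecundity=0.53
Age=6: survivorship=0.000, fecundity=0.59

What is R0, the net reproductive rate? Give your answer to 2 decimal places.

lx·mx by age: 0, 0.36765, 0.18867, 0.24883, 0.07935, 0.00901, 0
R0 = Σ lx·mx = 0.89351 → 0.89

0.89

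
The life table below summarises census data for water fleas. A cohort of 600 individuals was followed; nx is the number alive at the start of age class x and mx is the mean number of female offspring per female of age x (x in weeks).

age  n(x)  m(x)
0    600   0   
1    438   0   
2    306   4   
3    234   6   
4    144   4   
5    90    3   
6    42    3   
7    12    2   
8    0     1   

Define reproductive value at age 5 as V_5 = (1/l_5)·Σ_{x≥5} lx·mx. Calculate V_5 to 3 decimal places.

lx = nx/n0 = nx/600: 1, 0.73, 0.51, 0.39, 0.24, 0.15, 0.07, 0.02, 0
lx·mx for x ≥ 5: 0.45, 0.21, 0.04, 0 → sum = 0.7
V_5 = 0.7 / l_5 = 0.7 / 0.15 = 4.666667… → 4.667

4.667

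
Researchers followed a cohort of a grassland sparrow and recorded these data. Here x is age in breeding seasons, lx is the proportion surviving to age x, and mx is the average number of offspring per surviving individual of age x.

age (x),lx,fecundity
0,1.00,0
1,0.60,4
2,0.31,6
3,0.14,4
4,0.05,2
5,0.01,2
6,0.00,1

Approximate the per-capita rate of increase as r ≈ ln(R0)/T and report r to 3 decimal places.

0.951

R0 = Σ lx·mx = 0 + 2.4 + 1.86 + 0.56 + 0.1 + 0.02 + 0 = 4.94
Σ x·lx·mx = 8.3; T = 8.3/4.94 = 1.68016…
r ≈ ln(R0)/T = ln(4.94)/1.68016… = 0.95072… → 0.951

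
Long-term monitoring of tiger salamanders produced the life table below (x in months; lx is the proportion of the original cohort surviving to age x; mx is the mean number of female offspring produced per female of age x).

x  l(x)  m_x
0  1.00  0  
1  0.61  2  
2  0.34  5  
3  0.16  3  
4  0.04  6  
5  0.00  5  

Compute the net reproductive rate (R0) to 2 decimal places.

lx·mx by age: 0, 1.22, 1.7, 0.48, 0.24, 0
R0 = Σ lx·mx = 3.64 → 3.64

3.64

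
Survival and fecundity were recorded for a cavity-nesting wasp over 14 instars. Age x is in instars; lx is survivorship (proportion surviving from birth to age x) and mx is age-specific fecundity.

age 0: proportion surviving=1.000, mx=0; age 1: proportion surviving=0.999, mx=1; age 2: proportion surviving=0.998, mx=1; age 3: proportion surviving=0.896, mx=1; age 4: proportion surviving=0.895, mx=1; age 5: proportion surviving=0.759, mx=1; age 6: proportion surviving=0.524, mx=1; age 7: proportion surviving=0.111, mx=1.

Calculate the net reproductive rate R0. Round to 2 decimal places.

lx·mx by age: 0, 0.999, 0.998, 0.896, 0.895, 0.759, 0.524, 0.111
R0 = Σ lx·mx = 5.182 → 5.18

5.18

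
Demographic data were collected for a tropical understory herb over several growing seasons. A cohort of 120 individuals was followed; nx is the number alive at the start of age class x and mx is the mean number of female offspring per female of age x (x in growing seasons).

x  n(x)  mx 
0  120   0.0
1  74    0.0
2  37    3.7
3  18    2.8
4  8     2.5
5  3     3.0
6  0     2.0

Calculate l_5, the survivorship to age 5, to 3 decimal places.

0.025

l_5 = n_5/n_0 = 3/120 = 0.025 → 0.025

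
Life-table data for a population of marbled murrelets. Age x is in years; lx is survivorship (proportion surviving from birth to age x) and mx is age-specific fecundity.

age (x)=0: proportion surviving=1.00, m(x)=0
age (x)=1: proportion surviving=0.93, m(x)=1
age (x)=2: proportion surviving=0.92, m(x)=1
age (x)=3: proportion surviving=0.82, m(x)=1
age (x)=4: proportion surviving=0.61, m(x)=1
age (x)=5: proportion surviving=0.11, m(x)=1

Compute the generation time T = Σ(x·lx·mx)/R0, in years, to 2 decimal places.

lx·mx: 0, 0.93, 0.92, 0.82, 0.61, 0.11 → R0 = 3.39
x·lx·mx: 0, 0.93, 1.84, 2.46, 2.44, 0.55 → Σ = 8.22
T = 8.22 / 3.39 = 2.424779… → 2.42

2.42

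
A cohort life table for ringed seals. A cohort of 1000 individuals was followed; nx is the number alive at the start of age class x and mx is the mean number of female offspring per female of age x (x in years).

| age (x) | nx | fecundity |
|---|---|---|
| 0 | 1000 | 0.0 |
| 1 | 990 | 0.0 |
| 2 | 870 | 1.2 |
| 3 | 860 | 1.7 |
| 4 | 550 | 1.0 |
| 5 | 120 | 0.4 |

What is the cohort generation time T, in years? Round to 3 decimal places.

lx = nx/n0 = nx/1000: 1, 0.99, 0.87, 0.86, 0.55, 0.12
lx·mx: 0, 0, 1.044, 1.462, 0.55, 0.048 → R0 = 3.104
x·lx·mx: 0, 0, 2.088, 4.386, 2.2, 0.24 → Σ = 8.914
T = 8.914 / 3.104 = 2.871778… → 2.872

2.872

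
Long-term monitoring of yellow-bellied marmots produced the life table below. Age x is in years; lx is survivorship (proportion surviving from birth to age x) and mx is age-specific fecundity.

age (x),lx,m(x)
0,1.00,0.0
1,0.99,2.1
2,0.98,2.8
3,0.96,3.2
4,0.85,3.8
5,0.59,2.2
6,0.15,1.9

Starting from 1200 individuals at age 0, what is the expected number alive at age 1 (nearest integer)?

Expected survivors = N0 · l_1 = 1200 × 0.99 = 1188 → 1188

1188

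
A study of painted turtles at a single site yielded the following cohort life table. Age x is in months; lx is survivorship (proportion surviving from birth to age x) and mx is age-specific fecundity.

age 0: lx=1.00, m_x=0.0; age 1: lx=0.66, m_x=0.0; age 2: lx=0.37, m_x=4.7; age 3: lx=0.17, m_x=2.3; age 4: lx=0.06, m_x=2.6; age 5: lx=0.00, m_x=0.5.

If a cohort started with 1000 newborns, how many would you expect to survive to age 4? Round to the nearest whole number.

60

Expected survivors = N0 · l_4 = 1000 × 0.06 = 60 → 60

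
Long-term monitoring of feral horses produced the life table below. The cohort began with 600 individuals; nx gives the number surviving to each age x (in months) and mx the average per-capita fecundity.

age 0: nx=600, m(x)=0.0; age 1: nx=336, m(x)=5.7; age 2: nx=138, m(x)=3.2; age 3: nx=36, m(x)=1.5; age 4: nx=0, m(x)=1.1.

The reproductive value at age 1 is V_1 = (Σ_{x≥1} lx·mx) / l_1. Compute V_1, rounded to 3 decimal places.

7.175

lx = nx/n0 = nx/600: 1, 0.56, 0.23, 0.06, 0
lx·mx for x ≥ 1: 3.192, 0.736, 0.09, 0 → sum = 4.018
V_1 = 4.018 / l_1 = 4.018 / 0.56 = 7.175 → 7.175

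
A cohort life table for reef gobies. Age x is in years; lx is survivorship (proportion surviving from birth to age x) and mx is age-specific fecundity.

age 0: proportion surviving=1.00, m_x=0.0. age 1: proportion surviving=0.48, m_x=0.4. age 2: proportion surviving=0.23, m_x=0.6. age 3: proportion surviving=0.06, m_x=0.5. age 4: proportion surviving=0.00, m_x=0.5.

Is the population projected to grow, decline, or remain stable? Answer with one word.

R0 = Σ lx·mx = 0 + 0.192 + 0.138 + 0.03 + 0 = 0.36
R0 < 1, so the population is declining.

declining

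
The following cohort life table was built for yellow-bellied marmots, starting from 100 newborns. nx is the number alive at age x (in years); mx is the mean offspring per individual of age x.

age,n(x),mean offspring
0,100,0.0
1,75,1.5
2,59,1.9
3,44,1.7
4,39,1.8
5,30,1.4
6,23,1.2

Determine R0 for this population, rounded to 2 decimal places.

lx = nx/n0 = nx/100: 1, 0.75, 0.59, 0.44, 0.39, 0.3, 0.23
lx·mx by age: 0, 1.125, 1.121, 0.748, 0.702, 0.42, 0.276
R0 = Σ lx·mx = 4.392 → 4.39

4.39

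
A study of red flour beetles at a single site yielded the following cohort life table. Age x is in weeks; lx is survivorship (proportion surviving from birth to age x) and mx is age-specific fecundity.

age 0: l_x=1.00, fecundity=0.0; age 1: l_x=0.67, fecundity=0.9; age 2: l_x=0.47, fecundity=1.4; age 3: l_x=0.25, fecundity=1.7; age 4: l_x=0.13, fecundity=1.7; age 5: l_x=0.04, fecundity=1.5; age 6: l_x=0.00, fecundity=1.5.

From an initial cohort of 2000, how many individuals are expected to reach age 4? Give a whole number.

Expected survivors = N0 · l_4 = 2000 × 0.13 = 260 → 260

260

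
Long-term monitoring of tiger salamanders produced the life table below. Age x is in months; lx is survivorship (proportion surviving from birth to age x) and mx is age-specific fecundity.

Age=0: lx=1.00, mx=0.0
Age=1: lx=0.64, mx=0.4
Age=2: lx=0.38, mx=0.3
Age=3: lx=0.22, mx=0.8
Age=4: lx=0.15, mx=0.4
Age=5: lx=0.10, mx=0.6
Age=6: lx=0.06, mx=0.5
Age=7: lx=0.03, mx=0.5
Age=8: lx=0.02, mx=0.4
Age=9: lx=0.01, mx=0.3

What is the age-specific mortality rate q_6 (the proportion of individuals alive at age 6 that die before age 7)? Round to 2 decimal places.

0.50

q_6 = (l_6 − l_7) / l_6 = (0.06 − 0.03) / 0.06
     = 0.03 / 0.06 = 0.5 → 0.50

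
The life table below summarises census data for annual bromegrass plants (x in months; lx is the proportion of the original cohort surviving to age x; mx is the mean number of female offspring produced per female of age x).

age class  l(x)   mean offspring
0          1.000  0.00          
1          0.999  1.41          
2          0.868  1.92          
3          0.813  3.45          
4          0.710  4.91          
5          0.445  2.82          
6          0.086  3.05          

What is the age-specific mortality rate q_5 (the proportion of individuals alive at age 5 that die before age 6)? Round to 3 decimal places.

q_5 = (l_5 − l_6) / l_5 = (0.445 − 0.086) / 0.445
     = 0.359 / 0.445 = 0.806742… → 0.807

0.807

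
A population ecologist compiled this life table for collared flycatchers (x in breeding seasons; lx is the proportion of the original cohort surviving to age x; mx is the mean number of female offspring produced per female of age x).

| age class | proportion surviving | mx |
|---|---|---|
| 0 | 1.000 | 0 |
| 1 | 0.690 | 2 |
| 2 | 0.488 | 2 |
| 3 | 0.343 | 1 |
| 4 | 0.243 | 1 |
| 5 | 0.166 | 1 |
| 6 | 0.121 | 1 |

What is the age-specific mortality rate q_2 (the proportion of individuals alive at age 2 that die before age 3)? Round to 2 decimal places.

q_2 = (l_2 − l_3) / l_2 = (0.488 − 0.343) / 0.488
     = 0.145 / 0.488 = 0.297131… → 0.30

0.30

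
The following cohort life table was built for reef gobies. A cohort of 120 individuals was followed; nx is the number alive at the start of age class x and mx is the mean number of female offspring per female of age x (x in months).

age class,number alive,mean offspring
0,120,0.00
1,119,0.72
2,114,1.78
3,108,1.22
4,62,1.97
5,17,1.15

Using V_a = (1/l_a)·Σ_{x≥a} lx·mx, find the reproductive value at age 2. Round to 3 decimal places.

lx = nx/n0 = nx/120: 1, 0.99167…, 0.95, 0.9, 0.51667…, 0.14167…
lx·mx for x ≥ 2: 1.691, 1.098, 1.017833…, 0.162917… → sum = 3.96975…
V_2 = 3.96975… / l_2 = 3.96975… / 0.95 = 4.178684… → 4.179

4.179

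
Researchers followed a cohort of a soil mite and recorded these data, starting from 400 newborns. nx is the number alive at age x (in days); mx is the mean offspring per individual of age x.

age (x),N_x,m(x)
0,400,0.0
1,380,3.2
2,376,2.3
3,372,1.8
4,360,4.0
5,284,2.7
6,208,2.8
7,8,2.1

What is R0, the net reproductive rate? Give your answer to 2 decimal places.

13.89

lx = nx/n0 = nx/400: 1, 0.95, 0.94, 0.93, 0.9, 0.71, 0.52, 0.02
lx·mx by age: 0, 3.04, 2.162, 1.674, 3.6, 1.917, 1.456, 0.042
R0 = Σ lx·mx = 13.891 → 13.89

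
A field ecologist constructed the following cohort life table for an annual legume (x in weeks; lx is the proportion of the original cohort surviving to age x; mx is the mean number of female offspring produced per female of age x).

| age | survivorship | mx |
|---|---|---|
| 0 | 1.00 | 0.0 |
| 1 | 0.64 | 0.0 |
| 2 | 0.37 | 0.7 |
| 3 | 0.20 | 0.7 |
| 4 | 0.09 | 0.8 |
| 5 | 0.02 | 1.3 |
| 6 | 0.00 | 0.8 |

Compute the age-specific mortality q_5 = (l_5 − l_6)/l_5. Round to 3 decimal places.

q_5 = (l_5 − l_6) / l_5 = (0.02 − 0) / 0.02
     = 0.02 / 0.02 = 1 → 1.000

1.000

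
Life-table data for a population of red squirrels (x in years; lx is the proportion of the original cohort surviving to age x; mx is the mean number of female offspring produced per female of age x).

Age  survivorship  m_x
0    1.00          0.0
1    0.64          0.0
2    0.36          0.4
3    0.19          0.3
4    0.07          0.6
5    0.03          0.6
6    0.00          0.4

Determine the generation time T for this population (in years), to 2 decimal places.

lx·mx: 0, 0, 0.144, 0.057, 0.042, 0.018, 0 → R0 = 0.261
x·lx·mx: 0, 0, 0.288, 0.171, 0.168, 0.09, 0 → Σ = 0.717
T = 0.717 / 0.261 = 2.747126… → 2.75

2.75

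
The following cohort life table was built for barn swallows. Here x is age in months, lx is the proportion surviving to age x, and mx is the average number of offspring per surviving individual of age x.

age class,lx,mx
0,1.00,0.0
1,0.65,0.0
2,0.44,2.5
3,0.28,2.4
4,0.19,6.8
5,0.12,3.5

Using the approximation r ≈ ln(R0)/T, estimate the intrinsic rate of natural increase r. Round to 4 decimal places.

0.3787

R0 = Σ lx·mx = 0 + 0 + 1.1 + 0.672 + 1.292 + 0.42 = 3.484
Σ x·lx·mx = 11.484; T = 11.484/3.484 = 3.29621…
r ≈ ln(R0)/T = ln(3.484)/3.29621… = 0.378671… → 0.3787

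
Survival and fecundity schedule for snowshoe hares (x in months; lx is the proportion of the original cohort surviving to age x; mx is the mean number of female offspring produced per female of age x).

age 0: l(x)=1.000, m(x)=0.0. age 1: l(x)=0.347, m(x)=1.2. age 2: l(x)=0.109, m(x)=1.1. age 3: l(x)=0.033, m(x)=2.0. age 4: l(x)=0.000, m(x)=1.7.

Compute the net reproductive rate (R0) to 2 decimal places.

lx·mx by age: 0, 0.4164, 0.1199, 0.066, 0
R0 = Σ lx·mx = 0.6023 → 0.60

0.60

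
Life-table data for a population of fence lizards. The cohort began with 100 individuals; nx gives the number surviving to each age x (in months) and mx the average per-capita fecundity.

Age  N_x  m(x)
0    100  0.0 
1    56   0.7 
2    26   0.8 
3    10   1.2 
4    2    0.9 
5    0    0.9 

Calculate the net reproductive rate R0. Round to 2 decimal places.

lx = nx/n0 = nx/100: 1, 0.56, 0.26, 0.1, 0.02, 0
lx·mx by age: 0, 0.392, 0.208, 0.12, 0.018, 0
R0 = Σ lx·mx = 0.738 → 0.74

0.74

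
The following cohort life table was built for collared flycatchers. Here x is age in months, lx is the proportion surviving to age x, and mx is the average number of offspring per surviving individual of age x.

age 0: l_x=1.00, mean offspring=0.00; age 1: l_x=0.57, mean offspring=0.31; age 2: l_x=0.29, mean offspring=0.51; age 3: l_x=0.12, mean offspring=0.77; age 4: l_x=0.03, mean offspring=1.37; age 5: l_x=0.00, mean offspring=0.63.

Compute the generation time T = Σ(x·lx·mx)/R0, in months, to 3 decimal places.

1.995

lx·mx: 0, 0.1767, 0.1479, 0.0924, 0.0411, 0 → R0 = 0.4581
x·lx·mx: 0, 0.1767, 0.2958, 0.2772, 0.1644, 0 → Σ = 0.9141
T = 0.9141 / 0.4581 = 1.995416… → 1.995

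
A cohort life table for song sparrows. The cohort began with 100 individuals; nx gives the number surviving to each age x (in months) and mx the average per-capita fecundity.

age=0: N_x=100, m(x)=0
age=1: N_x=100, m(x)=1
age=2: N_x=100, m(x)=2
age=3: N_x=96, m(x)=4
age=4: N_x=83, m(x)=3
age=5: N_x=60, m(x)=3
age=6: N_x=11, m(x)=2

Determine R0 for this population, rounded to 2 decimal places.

lx = nx/n0 = nx/100: 1, 1, 1, 0.96, 0.83, 0.6, 0.11
lx·mx by age: 0, 1, 2, 3.84, 2.49, 1.8, 0.22
R0 = Σ lx·mx = 11.35 → 11.35

11.35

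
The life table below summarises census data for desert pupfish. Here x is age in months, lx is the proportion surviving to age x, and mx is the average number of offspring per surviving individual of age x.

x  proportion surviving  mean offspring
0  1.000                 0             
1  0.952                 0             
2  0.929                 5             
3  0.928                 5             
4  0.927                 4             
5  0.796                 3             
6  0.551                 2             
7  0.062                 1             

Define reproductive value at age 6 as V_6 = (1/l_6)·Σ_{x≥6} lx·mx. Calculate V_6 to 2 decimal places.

lx·mx for x ≥ 6: 1.102, 0.062 → sum = 1.164
V_6 = 1.164 / l_6 = 1.164 / 0.551 = 2.112523… → 2.11

2.11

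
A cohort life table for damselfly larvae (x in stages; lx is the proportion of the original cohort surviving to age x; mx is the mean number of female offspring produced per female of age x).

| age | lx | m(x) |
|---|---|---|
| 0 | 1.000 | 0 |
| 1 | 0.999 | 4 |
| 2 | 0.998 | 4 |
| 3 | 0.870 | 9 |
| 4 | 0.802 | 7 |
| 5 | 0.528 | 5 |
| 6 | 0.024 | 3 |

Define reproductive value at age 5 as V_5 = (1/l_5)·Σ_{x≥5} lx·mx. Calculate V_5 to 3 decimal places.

5.136

lx·mx for x ≥ 5: 2.64, 0.072 → sum = 2.712
V_5 = 2.712 / l_5 = 2.712 / 0.528 = 5.136364… → 5.136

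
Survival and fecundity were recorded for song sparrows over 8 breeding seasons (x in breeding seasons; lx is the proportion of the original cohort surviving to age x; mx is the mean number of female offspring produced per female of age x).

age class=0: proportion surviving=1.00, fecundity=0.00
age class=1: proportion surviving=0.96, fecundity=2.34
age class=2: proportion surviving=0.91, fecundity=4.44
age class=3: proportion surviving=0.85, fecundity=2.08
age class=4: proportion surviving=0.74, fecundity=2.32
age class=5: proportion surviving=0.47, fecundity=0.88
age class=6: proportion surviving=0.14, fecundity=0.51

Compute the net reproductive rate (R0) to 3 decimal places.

lx·mx by age: 0, 2.2464, 4.0404, 1.768, 1.7168, 0.4136, 0.0714
R0 = Σ lx·mx = 10.2566 → 10.257

10.257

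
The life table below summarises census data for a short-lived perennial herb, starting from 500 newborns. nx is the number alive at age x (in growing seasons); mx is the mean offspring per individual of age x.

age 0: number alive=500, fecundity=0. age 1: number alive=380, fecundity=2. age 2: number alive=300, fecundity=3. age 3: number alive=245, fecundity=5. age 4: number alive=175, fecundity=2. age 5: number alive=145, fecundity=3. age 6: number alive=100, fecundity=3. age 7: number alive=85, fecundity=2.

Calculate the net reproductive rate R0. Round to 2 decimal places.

lx = nx/n0 = nx/500: 1, 0.76, 0.6, 0.49, 0.35, 0.29, 0.2, 0.17
lx·mx by age: 0, 1.52, 1.8, 2.45, 0.7, 0.87, 0.6, 0.34
R0 = Σ lx·mx = 8.28 → 8.28

8.28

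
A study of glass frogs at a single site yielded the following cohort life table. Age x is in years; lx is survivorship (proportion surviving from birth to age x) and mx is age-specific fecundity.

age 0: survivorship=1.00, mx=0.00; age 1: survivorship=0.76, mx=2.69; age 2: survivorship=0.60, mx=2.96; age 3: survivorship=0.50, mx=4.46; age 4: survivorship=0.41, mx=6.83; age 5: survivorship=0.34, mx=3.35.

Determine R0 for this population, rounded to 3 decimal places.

lx·mx by age: 0, 2.0444, 1.776, 2.23, 2.8003, 1.139
R0 = Σ lx·mx = 9.9897 → 9.990

9.990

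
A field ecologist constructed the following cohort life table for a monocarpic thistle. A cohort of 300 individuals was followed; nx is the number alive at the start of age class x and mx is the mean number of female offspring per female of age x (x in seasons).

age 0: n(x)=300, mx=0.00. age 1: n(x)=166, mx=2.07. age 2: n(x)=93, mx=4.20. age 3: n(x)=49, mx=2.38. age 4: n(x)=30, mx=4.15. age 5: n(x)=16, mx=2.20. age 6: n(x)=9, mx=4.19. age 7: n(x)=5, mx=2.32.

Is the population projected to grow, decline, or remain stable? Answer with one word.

growing

lx = nx/n0 = nx/300: 1, 0.55333…, 0.31, 0.16333…, 0.1, 0.05333…, 0.03, 0.01667…
R0 = Σ lx·mx = 0 + 1.1454… + 1.302 + 0.388733… + 0.415 + 0.117333… + 0.1257 + 0.038667… = 3.532833…
R0 > 1, so the population is growing.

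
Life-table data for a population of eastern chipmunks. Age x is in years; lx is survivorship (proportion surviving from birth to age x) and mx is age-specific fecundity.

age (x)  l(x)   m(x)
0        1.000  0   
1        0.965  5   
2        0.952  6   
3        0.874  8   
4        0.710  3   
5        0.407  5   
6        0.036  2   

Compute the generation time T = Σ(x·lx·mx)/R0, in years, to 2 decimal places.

2.59

lx·mx: 0, 4.825, 5.712, 6.992, 2.13, 2.035, 0.072 → R0 = 21.766
x·lx·mx: 0, 4.825, 11.424, 20.976, 8.52, 10.175, 0.432 → Σ = 56.352
T = 56.352 / 21.766 = 2.588992… → 2.59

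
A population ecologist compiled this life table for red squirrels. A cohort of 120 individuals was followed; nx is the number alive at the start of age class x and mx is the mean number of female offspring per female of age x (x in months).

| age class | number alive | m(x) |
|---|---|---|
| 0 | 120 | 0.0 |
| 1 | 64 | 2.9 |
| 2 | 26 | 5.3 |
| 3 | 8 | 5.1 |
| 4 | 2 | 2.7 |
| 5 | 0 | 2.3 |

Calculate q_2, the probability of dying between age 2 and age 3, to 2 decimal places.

0.69

lx = nx/n0 = nx/120: 1, 0.53333…, 0.21667…, 0.06667…, 0.01667…, 0
q_2 = (l_2 − l_3) / l_2 = (0.216667… − 0.066667…) / 0.216667…
     = 0.15… / 0.216667… = 0.692308… → 0.69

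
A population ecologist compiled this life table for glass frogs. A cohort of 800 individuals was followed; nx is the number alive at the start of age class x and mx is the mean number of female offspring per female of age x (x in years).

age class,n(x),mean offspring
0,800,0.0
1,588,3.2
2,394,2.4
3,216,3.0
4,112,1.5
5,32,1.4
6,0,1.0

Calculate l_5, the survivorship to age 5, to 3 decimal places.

l_5 = n_5/n_0 = 32/800 = 0.04 → 0.040

0.040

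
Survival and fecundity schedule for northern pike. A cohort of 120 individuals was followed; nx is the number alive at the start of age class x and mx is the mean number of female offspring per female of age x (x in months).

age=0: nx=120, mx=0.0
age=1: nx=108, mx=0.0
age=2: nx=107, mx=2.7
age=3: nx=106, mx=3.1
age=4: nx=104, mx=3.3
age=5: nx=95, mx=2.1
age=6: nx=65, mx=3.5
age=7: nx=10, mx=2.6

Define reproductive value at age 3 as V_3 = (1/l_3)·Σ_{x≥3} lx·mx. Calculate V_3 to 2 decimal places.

lx = nx/n0 = nx/120: 1, 0.9, 0.89167…, 0.88333…, 0.86667…, 0.79167…, 0.54167…, 0.08333…
lx·mx for x ≥ 3: 2.738333…, 2.86…, 1.6625…, 1.895833…, 0.216667… → sum = 9.373333…
V_3 = 9.373333… / l_3 = 9.373333… / 0.883333… = 10.611321… → 10.61

10.61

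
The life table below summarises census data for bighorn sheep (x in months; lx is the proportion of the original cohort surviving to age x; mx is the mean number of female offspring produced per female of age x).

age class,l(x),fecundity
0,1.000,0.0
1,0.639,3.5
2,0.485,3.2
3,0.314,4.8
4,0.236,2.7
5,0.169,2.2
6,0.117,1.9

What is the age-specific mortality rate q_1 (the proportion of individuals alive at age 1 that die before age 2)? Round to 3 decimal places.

q_1 = (l_1 − l_2) / l_1 = (0.639 − 0.485) / 0.639
     = 0.154 / 0.639 = 0.241002… → 0.241

0.241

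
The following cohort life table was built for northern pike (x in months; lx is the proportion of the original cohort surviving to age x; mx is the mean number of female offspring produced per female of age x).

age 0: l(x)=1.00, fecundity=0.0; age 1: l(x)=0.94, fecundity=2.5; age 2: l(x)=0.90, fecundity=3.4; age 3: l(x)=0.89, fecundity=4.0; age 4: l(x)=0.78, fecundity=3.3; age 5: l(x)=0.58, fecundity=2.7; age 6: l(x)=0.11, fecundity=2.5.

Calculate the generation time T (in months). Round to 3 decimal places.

lx·mx: 0, 2.35, 3.06, 3.56, 2.574, 1.566, 0.275 → R0 = 13.385
x·lx·mx: 0, 2.35, 6.12, 10.68, 10.296, 7.83, 1.65 → Σ = 38.926
T = 38.926 / 13.385 = 2.908181… → 2.908

2.908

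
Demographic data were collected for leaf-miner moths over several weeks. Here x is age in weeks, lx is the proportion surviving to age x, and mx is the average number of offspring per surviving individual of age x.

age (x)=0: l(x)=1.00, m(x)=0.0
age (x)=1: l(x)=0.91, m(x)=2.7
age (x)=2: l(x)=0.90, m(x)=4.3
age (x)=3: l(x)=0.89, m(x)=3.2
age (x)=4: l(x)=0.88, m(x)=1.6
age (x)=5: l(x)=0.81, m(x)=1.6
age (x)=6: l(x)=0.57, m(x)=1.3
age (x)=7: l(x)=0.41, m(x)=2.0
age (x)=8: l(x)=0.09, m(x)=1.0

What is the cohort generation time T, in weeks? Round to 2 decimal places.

lx·mx: 0, 2.457, 3.87, 2.848, 1.408, 1.296, 0.741, 0.82, 0.09 → R0 = 13.53
x·lx·mx: 0, 2.457, 7.74, 8.544, 5.632, 6.48, 4.446, 5.74, 0.72 → Σ = 41.759
T = 41.759 / 13.53 = 3.086401… → 3.09

3.09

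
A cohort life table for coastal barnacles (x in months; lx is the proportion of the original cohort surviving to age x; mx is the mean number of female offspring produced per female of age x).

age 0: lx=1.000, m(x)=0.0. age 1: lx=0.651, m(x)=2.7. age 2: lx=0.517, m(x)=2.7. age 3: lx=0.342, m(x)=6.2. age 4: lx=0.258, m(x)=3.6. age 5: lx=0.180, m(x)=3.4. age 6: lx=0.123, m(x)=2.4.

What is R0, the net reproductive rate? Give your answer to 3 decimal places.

lx·mx by age: 0, 1.7577, 1.3959, 2.1204, 0.9288, 0.612, 0.2952
R0 = Σ lx·mx = 7.11 → 7.110

7.110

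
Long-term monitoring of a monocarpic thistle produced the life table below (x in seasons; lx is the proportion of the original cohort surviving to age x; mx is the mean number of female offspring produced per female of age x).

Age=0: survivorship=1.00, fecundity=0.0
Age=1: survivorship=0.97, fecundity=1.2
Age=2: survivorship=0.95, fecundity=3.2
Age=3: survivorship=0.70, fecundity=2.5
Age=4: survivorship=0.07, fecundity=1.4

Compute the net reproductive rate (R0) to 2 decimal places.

6.05

lx·mx by age: 0, 1.164, 3.04, 1.75, 0.098
R0 = Σ lx·mx = 6.052 → 6.05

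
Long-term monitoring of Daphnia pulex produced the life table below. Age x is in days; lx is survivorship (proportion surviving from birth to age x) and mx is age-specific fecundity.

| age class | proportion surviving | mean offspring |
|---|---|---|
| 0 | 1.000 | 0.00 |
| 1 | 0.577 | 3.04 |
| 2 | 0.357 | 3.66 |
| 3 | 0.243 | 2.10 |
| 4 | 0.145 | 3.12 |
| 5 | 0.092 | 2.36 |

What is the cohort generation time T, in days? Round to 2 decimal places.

lx·mx: 0, 1.75408, 1.30662, 0.5103, 0.4524, 0.21712 → R0 = 4.24052
x·lx·mx: 0, 1.75408, 2.61324, 1.5309, 1.8096, 1.0856 → Σ = 8.79342
T = 8.79342 / 4.24052 = 2.073665… → 2.07

2.07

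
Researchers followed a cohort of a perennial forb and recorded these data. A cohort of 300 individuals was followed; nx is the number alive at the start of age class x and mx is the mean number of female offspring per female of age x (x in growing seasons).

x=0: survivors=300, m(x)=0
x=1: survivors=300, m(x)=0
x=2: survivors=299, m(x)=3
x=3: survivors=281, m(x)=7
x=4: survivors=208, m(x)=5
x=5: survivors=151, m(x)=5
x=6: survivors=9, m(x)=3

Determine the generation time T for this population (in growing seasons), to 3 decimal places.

lx = nx/n0 = nx/300: 1, 1, 0.99667…, 0.93667…, 0.69333…, 0.50333…, 0.03
lx·mx: 0, 0, 2.99…, 6.556667…, 3.466667…, 2.516667…, 0.09 → R0 = 15.62…
x·lx·mx: 0, 0, 5.98…, 19.67…, 13.866667…, 12.583333…, 0.54 → Σ = 52.64…
T = 52.64… / 15.62… = 3.370038… → 3.370

3.370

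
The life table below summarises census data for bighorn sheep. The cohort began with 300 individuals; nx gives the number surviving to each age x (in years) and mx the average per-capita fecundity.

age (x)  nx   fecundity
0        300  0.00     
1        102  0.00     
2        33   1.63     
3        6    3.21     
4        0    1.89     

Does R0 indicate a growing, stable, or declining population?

declining

lx = nx/n0 = nx/300: 1, 0.34, 0.11, 0.02, 0
R0 = Σ lx·mx = 0 + 0 + 0.1793 + 0.0642 + 0 = 0.2435
R0 < 1, so the population is declining.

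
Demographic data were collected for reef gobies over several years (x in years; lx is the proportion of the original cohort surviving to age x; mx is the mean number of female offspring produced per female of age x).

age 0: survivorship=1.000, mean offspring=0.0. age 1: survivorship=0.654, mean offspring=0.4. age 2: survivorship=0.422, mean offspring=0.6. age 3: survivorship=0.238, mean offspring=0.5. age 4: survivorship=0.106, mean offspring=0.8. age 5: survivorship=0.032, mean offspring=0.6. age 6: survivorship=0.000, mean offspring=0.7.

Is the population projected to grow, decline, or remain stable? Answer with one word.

R0 = Σ lx·mx = 0 + 0.2616 + 0.2532 + 0.119 + 0.0848 + 0.0192 + 0 = 0.7378
R0 < 1, so the population is declining.

declining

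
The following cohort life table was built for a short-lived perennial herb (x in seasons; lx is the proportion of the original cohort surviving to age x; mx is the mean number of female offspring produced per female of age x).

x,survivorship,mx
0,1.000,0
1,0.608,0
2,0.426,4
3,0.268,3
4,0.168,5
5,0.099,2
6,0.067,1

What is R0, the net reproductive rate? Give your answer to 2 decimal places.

lx·mx by age: 0, 0, 1.704, 0.804, 0.84, 0.198, 0.067
R0 = Σ lx·mx = 3.613 → 3.61

3.61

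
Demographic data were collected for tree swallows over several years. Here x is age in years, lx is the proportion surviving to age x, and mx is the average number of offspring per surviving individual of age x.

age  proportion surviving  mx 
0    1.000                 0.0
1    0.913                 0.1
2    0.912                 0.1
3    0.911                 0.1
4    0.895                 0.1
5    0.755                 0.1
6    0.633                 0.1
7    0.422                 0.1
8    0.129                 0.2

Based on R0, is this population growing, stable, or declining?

R0 = Σ lx·mx = 0 + 0.0913 + 0.0912 + 0.0911 + 0.0895 + 0.0755 + 0.0633 + 0.0422 + 0.0258 = 0.5699
R0 < 1, so the population is declining.

declining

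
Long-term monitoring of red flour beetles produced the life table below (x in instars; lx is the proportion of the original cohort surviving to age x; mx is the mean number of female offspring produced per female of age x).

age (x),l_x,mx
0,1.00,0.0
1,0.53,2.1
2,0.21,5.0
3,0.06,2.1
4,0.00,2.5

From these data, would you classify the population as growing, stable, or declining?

R0 = Σ lx·mx = 0 + 1.113 + 1.05 + 0.126 + 0 = 2.289
R0 > 1, so the population is growing.

growing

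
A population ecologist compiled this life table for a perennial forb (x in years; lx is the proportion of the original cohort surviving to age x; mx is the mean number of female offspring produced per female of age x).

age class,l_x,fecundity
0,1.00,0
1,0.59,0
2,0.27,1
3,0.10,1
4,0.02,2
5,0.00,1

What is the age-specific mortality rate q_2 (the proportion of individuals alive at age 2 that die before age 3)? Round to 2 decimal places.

q_2 = (l_2 − l_3) / l_2 = (0.27 − 0.1) / 0.27
     = 0.17 / 0.27 = 0.62963… → 0.63

0.63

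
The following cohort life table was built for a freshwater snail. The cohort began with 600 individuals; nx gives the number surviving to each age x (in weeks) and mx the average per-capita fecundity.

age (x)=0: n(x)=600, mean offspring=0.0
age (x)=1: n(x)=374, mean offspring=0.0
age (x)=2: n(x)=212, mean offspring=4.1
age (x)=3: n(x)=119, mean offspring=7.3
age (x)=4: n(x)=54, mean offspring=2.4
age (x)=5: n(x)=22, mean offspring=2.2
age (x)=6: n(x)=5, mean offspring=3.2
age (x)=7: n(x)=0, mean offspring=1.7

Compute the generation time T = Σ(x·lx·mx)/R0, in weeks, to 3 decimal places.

lx = nx/n0 = nx/600: 1, 0.62333…, 0.35333…, 0.19833…, 0.09, 0.03667…, 0.00833…, 0
lx·mx: 0, 0, 1.448667…, 1.447833…, 0.216, 0.080667…, 0.026667…, 0 → R0 = 3.219833…
x·lx·mx: 0, 0, 2.897333…, 4.3435…, 0.864, 0.403333…, 0.16…, 0 → Σ = 8.668167…
T = 8.668167… / 3.219833… = 2.692117… → 2.692

2.692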